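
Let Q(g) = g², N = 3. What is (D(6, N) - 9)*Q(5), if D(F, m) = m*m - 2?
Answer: -50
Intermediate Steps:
D(F, m) = -2 + m² (D(F, m) = m² - 2 = -2 + m²)
(D(6, N) - 9)*Q(5) = ((-2 + 3²) - 9)*5² = ((-2 + 9) - 9)*25 = (7 - 9)*25 = -2*25 = -50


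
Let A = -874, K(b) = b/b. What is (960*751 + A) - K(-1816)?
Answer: 720085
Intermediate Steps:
K(b) = 1
(960*751 + A) - K(-1816) = (960*751 - 874) - 1*1 = (720960 - 874) - 1 = 720086 - 1 = 720085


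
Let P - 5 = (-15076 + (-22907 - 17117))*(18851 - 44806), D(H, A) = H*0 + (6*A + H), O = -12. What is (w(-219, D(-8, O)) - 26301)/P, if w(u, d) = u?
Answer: -1768/95341367 ≈ -1.8544e-5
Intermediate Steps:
D(H, A) = H + 6*A (D(H, A) = 0 + (H + 6*A) = H + 6*A)
P = 1430120505 (P = 5 + (-15076 + (-22907 - 17117))*(18851 - 44806) = 5 + (-15076 - 40024)*(-25955) = 5 - 55100*(-25955) = 5 + 1430120500 = 1430120505)
(w(-219, D(-8, O)) - 26301)/P = (-219 - 26301)/1430120505 = -26520*1/1430120505 = -1768/95341367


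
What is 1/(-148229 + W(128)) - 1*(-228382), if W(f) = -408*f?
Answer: 45779857045/200453 ≈ 2.2838e+5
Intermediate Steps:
1/(-148229 + W(128)) - 1*(-228382) = 1/(-148229 - 408*128) - 1*(-228382) = 1/(-148229 - 52224) + 228382 = 1/(-200453) + 228382 = -1/200453 + 228382 = 45779857045/200453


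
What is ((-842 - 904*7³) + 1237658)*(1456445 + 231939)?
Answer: 1564699741696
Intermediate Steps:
((-842 - 904*7³) + 1237658)*(1456445 + 231939) = ((-842 - 904*343) + 1237658)*1688384 = ((-842 - 310072) + 1237658)*1688384 = (-310914 + 1237658)*1688384 = 926744*1688384 = 1564699741696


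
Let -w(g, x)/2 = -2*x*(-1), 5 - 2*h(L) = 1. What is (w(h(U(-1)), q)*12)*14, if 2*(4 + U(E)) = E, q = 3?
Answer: -2016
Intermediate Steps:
U(E) = -4 + E/2
h(L) = 2 (h(L) = 5/2 - ½*1 = 5/2 - ½ = 2)
w(g, x) = -4*x (w(g, x) = -2*(-2*x)*(-1) = -4*x)
(w(h(U(-1)), q)*12)*14 = (-4*3*12)*14 = -12*12*14 = -144*14 = -2016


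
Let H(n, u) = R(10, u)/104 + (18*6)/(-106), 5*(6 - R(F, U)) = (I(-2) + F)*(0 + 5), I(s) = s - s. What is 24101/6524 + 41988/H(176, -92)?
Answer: -53920003997/1357924 ≈ -39708.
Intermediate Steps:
I(s) = 0
R(F, U) = 6 - F (R(F, U) = 6 - (0 + F)*(0 + 5)/5 = 6 - F*5/5 = 6 - F)
H(n, u) = -1457/1378 (H(n, u) = (6 - 1*10)/104 + (18*6)/(-106) = (6 - 10)*(1/104) + 108*(-1/106) = -4*1/104 - 54/53 = -1/26 - 54/53 = -1457/1378)
24101/6524 + 41988/H(176, -92) = 24101/6524 + 41988/(-1457/1378) = 24101*(1/6524) + 41988*(-1378/1457) = 3443/932 - 57859464/1457 = -53920003997/1357924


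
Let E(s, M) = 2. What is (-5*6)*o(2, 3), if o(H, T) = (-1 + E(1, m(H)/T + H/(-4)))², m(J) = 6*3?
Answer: -30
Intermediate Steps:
m(J) = 18
o(H, T) = 1 (o(H, T) = (-1 + 2)² = 1² = 1)
(-5*6)*o(2, 3) = -5*6*1 = -30*1 = -30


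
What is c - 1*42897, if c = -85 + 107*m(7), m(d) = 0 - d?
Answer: -43731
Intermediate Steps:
m(d) = -d
c = -834 (c = -85 + 107*(-1*7) = -85 + 107*(-7) = -85 - 749 = -834)
c - 1*42897 = -834 - 1*42897 = -834 - 42897 = -43731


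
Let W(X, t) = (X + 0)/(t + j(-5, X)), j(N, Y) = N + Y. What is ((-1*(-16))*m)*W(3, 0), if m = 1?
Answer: -24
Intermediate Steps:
W(X, t) = X/(-5 + X + t) (W(X, t) = (X + 0)/(t + (-5 + X)) = X/(-5 + X + t))
((-1*(-16))*m)*W(3, 0) = (-1*(-16)*1)*(3/(-5 + 3 + 0)) = (16*1)*(3/(-2)) = 16*(3*(-1/2)) = 16*(-3/2) = -24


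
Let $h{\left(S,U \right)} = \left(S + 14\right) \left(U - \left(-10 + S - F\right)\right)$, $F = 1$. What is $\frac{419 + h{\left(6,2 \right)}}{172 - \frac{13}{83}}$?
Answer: $\frac{46397}{14263} \approx 3.253$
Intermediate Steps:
$h{\left(S,U \right)} = \left(14 + S\right) \left(11 + U - S\right)$ ($h{\left(S,U \right)} = \left(S + 14\right) \left(U + \left(1 - \left(-10 + S\right)\right)\right) = \left(14 + S\right) \left(U - \left(-11 + S\right)\right) = \left(14 + S\right) \left(11 + U - S\right)$)
$\frac{419 + h{\left(6,2 \right)}}{172 - \frac{13}{83}} = \frac{419 + \left(154 - 6^{2} - 18 + 14 \cdot 2 + 6 \cdot 2\right)}{172 - \frac{13}{83}} = \frac{419 + \left(154 - 36 - 18 + 28 + 12\right)}{172 - \frac{13}{83}} = \frac{419 + 140}{\frac{14263}{83}} = 559 \cdot \frac{83}{14263} = \frac{46397}{14263}$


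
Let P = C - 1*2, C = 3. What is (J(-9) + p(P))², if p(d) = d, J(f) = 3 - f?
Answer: 169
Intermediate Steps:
P = 1 (P = 3 - 1*2 = 3 - 2 = 1)
(J(-9) + p(P))² = ((3 - 1*(-9)) + 1)² = ((3 + 9) + 1)² = (12 + 1)² = 13² = 169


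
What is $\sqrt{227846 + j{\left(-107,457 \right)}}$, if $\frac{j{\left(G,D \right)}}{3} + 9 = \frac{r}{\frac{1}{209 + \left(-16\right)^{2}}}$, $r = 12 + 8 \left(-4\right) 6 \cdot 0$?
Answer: $7 \sqrt{4991} \approx 494.53$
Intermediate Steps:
$r = 12$ ($r = 12 + 8 \left(\left(-24\right) 0\right) = 12 + 8 \cdot 0 = 12 + 0 = 12$)
$j{\left(G,D \right)} = 16713$ ($j{\left(G,D \right)} = -27 + 3 \frac{12}{\frac{1}{209 + \left(-16\right)^{2}}} = -27 + 3 \frac{12}{\frac{1}{209 + 256}} = -27 + 3 \frac{12}{\frac{1}{465}} = -27 + 3 \cdot 12 \frac{1}{\frac{1}{465}} = -27 + 3 \cdot 12 \cdot 465 = -27 + 3 \cdot 5580 = -27 + 16740 = 16713$)
$\sqrt{227846 + j{\left(-107,457 \right)}} = \sqrt{227846 + 16713} = \sqrt{244559} = 7 \sqrt{4991}$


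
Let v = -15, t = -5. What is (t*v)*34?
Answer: 2550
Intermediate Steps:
(t*v)*34 = -5*(-15)*34 = 75*34 = 2550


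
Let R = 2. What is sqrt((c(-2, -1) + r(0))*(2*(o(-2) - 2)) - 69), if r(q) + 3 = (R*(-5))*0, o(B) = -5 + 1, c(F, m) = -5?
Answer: 3*sqrt(3) ≈ 5.1962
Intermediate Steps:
o(B) = -4
r(q) = -3 (r(q) = -3 + (2*(-5))*0 = -3 - 10*0 = -3 + 0 = -3)
sqrt((c(-2, -1) + r(0))*(2*(o(-2) - 2)) - 69) = sqrt((-5 - 3)*(2*(-4 - 2)) - 69) = sqrt(-16*(-6) - 69) = sqrt(-8*(-12) - 69) = sqrt(96 - 69) = sqrt(27) = 3*sqrt(3)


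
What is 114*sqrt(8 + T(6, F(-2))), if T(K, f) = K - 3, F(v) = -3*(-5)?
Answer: 114*sqrt(11) ≈ 378.10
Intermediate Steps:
F(v) = 15
T(K, f) = -3 + K
114*sqrt(8 + T(6, F(-2))) = 114*sqrt(8 + (-3 + 6)) = 114*sqrt(8 + 3) = 114*sqrt(11)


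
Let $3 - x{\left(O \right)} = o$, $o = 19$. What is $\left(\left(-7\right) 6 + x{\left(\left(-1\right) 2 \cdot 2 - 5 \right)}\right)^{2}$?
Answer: $3364$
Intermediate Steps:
$x{\left(O \right)} = -16$ ($x{\left(O \right)} = 3 - 19 = -16$)
$\left(\left(-7\right) 6 + x{\left(\left(-1\right) 2 \cdot 2 - 5 \right)}\right)^{2} = \left(\left(-7\right) 6 - 16\right)^{2} = \left(-42 - 16\right)^{2} = \left(-58\right)^{2} = 3364$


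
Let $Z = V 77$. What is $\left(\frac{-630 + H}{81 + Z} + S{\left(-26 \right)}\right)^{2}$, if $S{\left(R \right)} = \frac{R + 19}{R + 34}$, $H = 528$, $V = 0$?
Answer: $\frac{212521}{46656} \approx 4.5551$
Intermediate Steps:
$S{\left(R \right)} = \frac{19 + R}{34 + R}$
$Z = 0$ ($Z = 0 \cdot 77 = 0$)
$\left(\frac{-630 + H}{81 + Z} + S{\left(-26 \right)}\right)^{2} = \left(\frac{-630 + 528}{81 + 0} + \frac{19 - 26}{34 - 26}\right)^{2} = \left(- \frac{102}{81} + \frac{1}{8} \left(-7\right)\right)^{2} = \left(\left(-102\right) \frac{1}{81} + \frac{1}{8} \left(-7\right)\right)^{2} = \left(- \frac{34}{27} - \frac{7}{8}\right)^{2} = \left(- \frac{461}{216}\right)^{2} = \frac{212521}{46656}$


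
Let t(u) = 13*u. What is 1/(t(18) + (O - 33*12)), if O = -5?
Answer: -1/167 ≈ -0.0059880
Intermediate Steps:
1/(t(18) + (O - 33*12)) = 1/(13*18 + (-5 - 33*12)) = 1/(234 + (-5 - 396)) = 1/(234 - 401) = 1/(-167) = -1/167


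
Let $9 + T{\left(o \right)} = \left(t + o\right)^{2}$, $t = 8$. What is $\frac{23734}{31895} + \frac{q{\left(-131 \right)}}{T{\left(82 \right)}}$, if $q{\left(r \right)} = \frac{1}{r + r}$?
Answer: $\frac{50312298133}{67612360590} \approx 0.74413$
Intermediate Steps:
$q{\left(r \right)} = \frac{1}{2 r}$
$T{\left(o \right)} = -9 + \left(8 + o\right)^{2}$
$\frac{23734}{31895} + \frac{q{\left(-131 \right)}}{T{\left(82 \right)}} = \frac{23734}{31895} + \frac{\frac{1}{2} \frac{1}{-131}}{-9 + \left(8 + 82\right)^{2}} = 23734 \cdot \frac{1}{31895} + \frac{\frac{1}{2} \left(- \frac{1}{131}\right)}{-9 + 90^{2}} = \frac{23734}{31895} - \frac{1}{262 \left(-9 + 8100\right)} = \frac{23734}{31895} - \frac{1}{262 \cdot 8091} = \frac{23734}{31895} - \frac{1}{2119842} = \frac{50312298133}{67612360590}$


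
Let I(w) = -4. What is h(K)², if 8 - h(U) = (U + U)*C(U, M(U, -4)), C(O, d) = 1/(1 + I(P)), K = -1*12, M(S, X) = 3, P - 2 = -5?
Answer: 0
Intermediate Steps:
P = -3 (P = 2 - 5 = -3)
K = -12
C(O, d) = -⅓ (C(O, d) = 1/(1 - 4) = 1/(-3) = -⅓)
h(U) = 8 + 2*U/3 (h(U) = 8 - (U + U)*(-1)/3 = 8 - 2*U*(-1)/3 = 8 - (-2)*U/3 = 8 + 2*U/3)
h(K)² = (8 + (⅔)*(-12))² = (8 - 8)² = 0² = 0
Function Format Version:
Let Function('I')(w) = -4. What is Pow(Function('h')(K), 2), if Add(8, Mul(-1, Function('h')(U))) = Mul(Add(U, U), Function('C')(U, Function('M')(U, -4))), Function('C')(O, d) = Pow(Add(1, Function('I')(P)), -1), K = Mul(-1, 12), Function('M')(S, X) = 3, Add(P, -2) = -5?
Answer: 0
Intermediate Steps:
P = -3 (P = Add(2, -5) = -3)
K = -12
Function('C')(O, d) = Rational(-1, 3) (Function('C')(O, d) = Pow(Add(1, -4), -1) = Pow(-3, -1) = Rational(-1, 3))
Function('h')(U) = Add(8, Mul(Rational(2, 3), U)) (Function('h')(U) = Add(8, Mul(-1, Mul(Add(U, U), Rational(-1, 3)))) = Add(8, Mul(-1, Mul(Mul(2, U), Rational(-1, 3)))) = Add(8, Mul(-1, Mul(Rational(-2, 3), U))) = Add(8, Mul(Rational(2, 3), U)))
Pow(Function('h')(K), 2) = Pow(Add(8, Mul(Rational(2, 3), -12)), 2) = Pow(Add(8, -8), 2) = Pow(0, 2) = 0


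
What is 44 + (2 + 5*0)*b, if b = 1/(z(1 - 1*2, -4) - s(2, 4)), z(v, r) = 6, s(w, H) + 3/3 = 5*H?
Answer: 570/13 ≈ 43.846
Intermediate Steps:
s(w, H) = -1 + 5*H
b = -1/13 (b = 1/(6 - (-1 + 5*4)) = 1/(6 - (-1 + 20)) = 1/(6 - 1*19) = 1/(6 - 19) = 1/(-13) = -1/13 ≈ -0.076923)
44 + (2 + 5*0)*b = 44 + (2 + 5*0)*(-1/13) = 44 + (2 + 0)*(-1/13) = 44 + 2*(-1/13) = 44 - 2/13 = 570/13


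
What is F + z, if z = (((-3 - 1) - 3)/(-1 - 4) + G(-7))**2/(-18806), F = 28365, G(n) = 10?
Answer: 13335801501/470150 ≈ 28365.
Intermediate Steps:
z = -3249/470150 (z = (((-3 - 1) - 3)/(-1 - 4) + 10)**2/(-18806) = ((-4 - 3)/(-5) + 10)**2*(-1/18806) = (-7*(-1/5) + 10)**2*(-1/18806) = (7/5 + 10)**2*(-1/18806) = (57/5)**2*(-1/18806) = (3249/25)*(-1/18806) = -3249/470150 ≈ -0.0069106)
F + z = 28365 - 3249/470150 = 13335801501/470150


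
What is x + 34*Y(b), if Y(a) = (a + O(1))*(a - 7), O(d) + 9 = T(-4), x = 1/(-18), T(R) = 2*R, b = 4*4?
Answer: -5509/18 ≈ -306.06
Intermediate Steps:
b = 16
x = -1/18 ≈ -0.055556
O(d) = -17 (O(d) = -9 + 2*(-4) = -9 - 8 = -17)
Y(a) = (-17 + a)*(-7 + a) (Y(a) = (a - 17)*(a - 7) = (-17 + a)*(-7 + a))
x + 34*Y(b) = -1/18 + 34*(119 + 16² - 24*16) = -1/18 + 34*(119 + 256 - 384) = -1/18 + 34*(-9) = -1/18 - 306 = -5509/18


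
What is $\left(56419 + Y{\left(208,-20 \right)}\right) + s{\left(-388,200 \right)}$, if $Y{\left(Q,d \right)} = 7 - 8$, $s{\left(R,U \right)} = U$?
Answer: $56618$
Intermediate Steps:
$Y{\left(Q,d \right)} = -1$ ($Y{\left(Q,d \right)} = 7 - 8 = -1$)
$\left(56419 + Y{\left(208,-20 \right)}\right) + s{\left(-388,200 \right)} = \left(56419 - 1\right) + 200 = 56418 + 200 = 56618$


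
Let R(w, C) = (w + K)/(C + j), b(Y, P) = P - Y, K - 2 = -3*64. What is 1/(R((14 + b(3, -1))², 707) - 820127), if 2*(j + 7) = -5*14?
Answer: -133/109076909 ≈ -1.2193e-6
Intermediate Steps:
j = -42 (j = -7 + (-5*14)/2 = -7 + (½)*(-70) = -7 - 35 = -42)
K = -190 (K = 2 - 3*64 = 2 - 192 = -190)
R(w, C) = (-190 + w)/(-42 + C) (R(w, C) = (w - 190)/(C - 42) = (-190 + w)/(-42 + C))
1/(R((14 + b(3, -1))², 707) - 820127) = 1/((-190 + (14 + (-1 - 1*3))²)/(-42 + 707) - 820127) = 1/((-190 + (14 + (-1 - 3))²)/665 - 820127) = 1/((-190 + (14 - 4)²)/665 - 820127) = 1/((-190 + 10²)/665 - 820127) = 1/((-190 + 100)/665 - 820127) = 1/((1/665)*(-90) - 820127) = 1/(-18/133 - 820127) = 1/(-109076909/133) = -133/109076909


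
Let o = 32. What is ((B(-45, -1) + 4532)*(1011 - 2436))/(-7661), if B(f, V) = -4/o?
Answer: 51663375/61288 ≈ 842.96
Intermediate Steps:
B(f, V) = -⅛ (B(f, V) = -4/32 = -4*1/32 = -⅛)
((B(-45, -1) + 4532)*(1011 - 2436))/(-7661) = ((-⅛ + 4532)*(1011 - 2436))/(-7661) = ((36255/8)*(-1425))*(-1/7661) = -51663375/8*(-1/7661) = 51663375/61288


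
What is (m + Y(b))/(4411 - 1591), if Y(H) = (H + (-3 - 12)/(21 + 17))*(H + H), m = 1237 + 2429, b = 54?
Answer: 14971/4465 ≈ 3.3530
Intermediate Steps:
m = 3666
Y(H) = 2*H*(-15/38 + H) (Y(H) = (H - 15/38)*(2*H) = (-15/38 + H)*(2*H) = 2*H*(-15/38 + H))
(m + Y(b))/(4411 - 1591) = (3666 + (1/19)*54*(-15 + 38*54))/(4411 - 1591) = (3666 + (1/19)*54*(-15 + 2052))/2820 = (3666 + (1/19)*54*2037)*(1/2820) = (3666 + 109998/19)*(1/2820) = (179652/19)*(1/2820) = 14971/4465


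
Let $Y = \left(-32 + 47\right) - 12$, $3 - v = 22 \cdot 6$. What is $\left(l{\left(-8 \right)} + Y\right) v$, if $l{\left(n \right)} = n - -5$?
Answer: $0$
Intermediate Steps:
$v = -129$ ($v = 3 - 22 \cdot 6 = 3 - 132 = -129$)
$l{\left(n \right)} = 5 + n$ ($l{\left(n \right)} = n + 5 = 5 + n$)
$Y = 3$ ($Y = 15 - 12 = 3$)
$\left(l{\left(-8 \right)} + Y\right) v = \left(\left(5 - 8\right) + 3\right) \left(-129\right) = \left(-3 + 3\right) \left(-129\right) = 0 \left(-129\right) = 0$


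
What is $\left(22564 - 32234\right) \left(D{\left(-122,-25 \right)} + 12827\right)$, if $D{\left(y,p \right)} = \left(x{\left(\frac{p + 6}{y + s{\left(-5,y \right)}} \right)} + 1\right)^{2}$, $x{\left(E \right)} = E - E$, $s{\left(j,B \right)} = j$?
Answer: $-124046760$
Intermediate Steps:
$x{\left(E \right)} = 0$
$D{\left(y,p \right)} = 1$ ($D{\left(y,p \right)} = \left(0 + 1\right)^{2} = 1^{2} = 1$)
$\left(22564 - 32234\right) \left(D{\left(-122,-25 \right)} + 12827\right) = \left(22564 - 32234\right) \left(1 + 12827\right) = \left(-9670\right) 12828 = -124046760$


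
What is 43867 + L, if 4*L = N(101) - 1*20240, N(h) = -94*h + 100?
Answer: 72917/2 ≈ 36459.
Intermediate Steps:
N(h) = 100 - 94*h
L = -14817/2 (L = ((100 - 94*101) - 1*20240)/4 = ((100 - 9494) - 20240)/4 = (-9394 - 20240)/4 = (¼)*(-29634) = -14817/2 ≈ -7408.5)
43867 + L = 43867 - 14817/2 = 72917/2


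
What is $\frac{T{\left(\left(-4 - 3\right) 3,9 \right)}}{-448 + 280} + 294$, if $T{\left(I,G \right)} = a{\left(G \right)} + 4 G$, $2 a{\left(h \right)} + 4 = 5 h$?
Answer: $\frac{98671}{336} \approx 293.66$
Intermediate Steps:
$a{\left(h \right)} = -2 + \frac{5 h}{2}$
$T{\left(I,G \right)} = -2 + \frac{13 G}{2}$ ($T{\left(I,G \right)} = \left(-2 + \frac{5 G}{2}\right) + 4 G = -2 + \frac{13 G}{2}$)
$\frac{T{\left(\left(-4 - 3\right) 3,9 \right)}}{-448 + 280} + 294 = \frac{-2 + \frac{13}{2} \cdot 9}{-448 + 280} + 294 = \frac{-2 + \frac{117}{2}}{-168} + 294 = \left(- \frac{1}{168}\right) \frac{113}{2} + 294 = - \frac{113}{336} + 294 = \frac{98671}{336}$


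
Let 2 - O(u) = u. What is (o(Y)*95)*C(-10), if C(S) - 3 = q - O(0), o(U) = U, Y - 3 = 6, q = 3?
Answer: 3420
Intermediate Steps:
O(u) = 2 - u
Y = 9 (Y = 3 + 6 = 9)
C(S) = 4 (C(S) = 3 + (3 - (2 - 1*0)) = 3 + (3 - (2 + 0)) = 3 + (3 - 1*2) = 3 + (3 - 2) = 3 + 1 = 4)
(o(Y)*95)*C(-10) = (9*95)*4 = 855*4 = 3420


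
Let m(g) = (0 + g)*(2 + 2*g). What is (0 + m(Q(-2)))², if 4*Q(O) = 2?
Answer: 9/4 ≈ 2.2500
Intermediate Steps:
Q(O) = ½ (Q(O) = (¼)*2 = ½)
m(g) = g*(2 + 2*g)
(0 + m(Q(-2)))² = (0 + 2*(½)*(1 + ½))² = (0 + 2*(½)*(3/2))² = (0 + 3/2)² = (3/2)² = 9/4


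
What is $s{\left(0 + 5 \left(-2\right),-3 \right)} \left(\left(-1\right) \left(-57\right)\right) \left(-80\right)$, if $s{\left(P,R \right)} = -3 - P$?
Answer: $-31920$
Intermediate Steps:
$s{\left(0 + 5 \left(-2\right),-3 \right)} \left(\left(-1\right) \left(-57\right)\right) \left(-80\right) = \left(-3 - \left(0 + 5 \left(-2\right)\right)\right) \left(\left(-1\right) \left(-57\right)\right) \left(-80\right) = \left(-3 - \left(0 - 10\right)\right) 57 \left(-80\right) = \left(-3 - -10\right) 57 \left(-80\right) = \left(-3 + 10\right) 57 \left(-80\right) = 7 \cdot 57 \left(-80\right) = 399 \left(-80\right) = -31920$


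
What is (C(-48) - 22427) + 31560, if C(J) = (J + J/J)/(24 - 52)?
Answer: 255771/28 ≈ 9134.7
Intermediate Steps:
C(J) = -1/28 - J/28 (C(J) = (J + 1)/(-28) = (1 + J)*(-1/28) = -1/28 - J/28)
(C(-48) - 22427) + 31560 = ((-1/28 - 1/28*(-48)) - 22427) + 31560 = ((-1/28 + 12/7) - 22427) + 31560 = (47/28 - 22427) + 31560 = -627909/28 + 31560 = 255771/28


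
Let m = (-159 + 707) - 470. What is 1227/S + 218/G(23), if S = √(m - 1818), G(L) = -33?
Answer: -218/33 - 409*I*√435/290 ≈ -6.6061 - 29.415*I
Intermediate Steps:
m = 78 (m = 548 - 470 = 78)
S = 2*I*√435 (S = √(78 - 1818) = √(-1740) = 2*I*√435 ≈ 41.713*I)
1227/S + 218/G(23) = 1227/((2*I*√435)) + 218/(-33) = 1227*(-I*√435/870) + 218*(-1/33) = -409*I*√435/290 - 218/33 = -218/33 - 409*I*√435/290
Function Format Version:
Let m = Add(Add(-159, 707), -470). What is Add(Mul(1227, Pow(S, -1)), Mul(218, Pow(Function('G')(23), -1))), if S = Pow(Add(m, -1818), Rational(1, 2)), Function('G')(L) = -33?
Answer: Add(Rational(-218, 33), Mul(Rational(-409, 290), I, Pow(435, Rational(1, 2)))) ≈ Add(-6.6061, Mul(-29.415, I))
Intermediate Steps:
m = 78 (m = Add(548, -470) = 78)
S = Mul(2, I, Pow(435, Rational(1, 2))) (S = Pow(Add(78, -1818), Rational(1, 2)) = Pow(-1740, Rational(1, 2)) = Mul(2, I, Pow(435, Rational(1, 2))) ≈ Mul(41.713, I))
Add(Mul(1227, Pow(S, -1)), Mul(218, Pow(Function('G')(23), -1))) = Add(Mul(1227, Pow(Mul(2, I, Pow(435, Rational(1, 2))), -1)), Mul(218, Pow(-33, -1))) = Add(Mul(1227, Mul(Rational(-1, 870), I, Pow(435, Rational(1, 2)))), Mul(218, Rational(-1, 33))) = Add(Mul(Rational(-409, 290), I, Pow(435, Rational(1, 2))), Rational(-218, 33)) = Add(Rational(-218, 33), Mul(Rational(-409, 290), I, Pow(435, Rational(1, 2))))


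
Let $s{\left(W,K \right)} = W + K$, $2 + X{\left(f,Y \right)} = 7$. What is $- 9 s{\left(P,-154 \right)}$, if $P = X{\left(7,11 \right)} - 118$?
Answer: $2403$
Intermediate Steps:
$X{\left(f,Y \right)} = 5$ ($X{\left(f,Y \right)} = -2 + 7 = 5$)
$P = -113$ ($P = 5 - 118 = -113$)
$s{\left(W,K \right)} = K + W$
$- 9 s{\left(P,-154 \right)} = - 9 \left(-154 - 113\right) = \left(-9\right) \left(-267\right) = 2403$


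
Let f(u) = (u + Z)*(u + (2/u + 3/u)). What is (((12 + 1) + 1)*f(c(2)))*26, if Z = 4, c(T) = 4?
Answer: 15288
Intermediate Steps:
f(u) = (4 + u)*(u + 5/u) (f(u) = (u + 4)*(u + (2/u + 3/u)) = (4 + u)*(u + 5/u))
(((12 + 1) + 1)*f(c(2)))*26 = (((12 + 1) + 1)*(5 + 4² + 4*4 + 20/4))*26 = ((13 + 1)*(5 + 16 + 16 + 20*(¼)))*26 = (14*(5 + 16 + 16 + 5))*26 = (14*42)*26 = 588*26 = 15288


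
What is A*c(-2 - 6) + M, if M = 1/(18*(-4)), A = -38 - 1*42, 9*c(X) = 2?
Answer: -427/24 ≈ -17.792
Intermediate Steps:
c(X) = 2/9 (c(X) = (⅑)*2 = 2/9)
A = -80 (A = -38 - 42 = -80)
M = -1/72 (M = 1/(-72) = -1/72 ≈ -0.013889)
A*c(-2 - 6) + M = -80*2/9 - 1/72 = -160/9 - 1/72 = -427/24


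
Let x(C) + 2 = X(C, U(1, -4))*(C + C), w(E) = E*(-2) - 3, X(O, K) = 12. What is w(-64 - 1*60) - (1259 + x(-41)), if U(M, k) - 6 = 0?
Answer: -28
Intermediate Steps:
U(M, k) = 6 (U(M, k) = 6 + 0 = 6)
w(E) = -3 - 2*E (w(E) = -2*E - 3 = -3 - 2*E)
x(C) = -2 + 24*C (x(C) = -2 + 12*(C + C) = -2 + 12*(2*C) = -2 + 24*C)
w(-64 - 1*60) - (1259 + x(-41)) = (-3 - 2*(-64 - 1*60)) - (1259 + (-2 + 24*(-41))) = (-3 - 2*(-64 - 60)) - (1259 + (-2 - 984)) = (-3 - 2*(-124)) - (1259 - 986) = (-3 + 248) - 1*273 = 245 - 273 = -28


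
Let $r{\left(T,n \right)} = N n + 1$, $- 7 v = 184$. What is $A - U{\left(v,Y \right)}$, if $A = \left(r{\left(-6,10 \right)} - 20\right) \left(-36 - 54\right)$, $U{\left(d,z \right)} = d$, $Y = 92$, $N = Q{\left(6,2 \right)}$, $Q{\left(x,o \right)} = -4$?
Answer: $\frac{37354}{7} \approx 5336.3$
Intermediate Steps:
$v = - \frac{184}{7}$ ($v = \left(- \frac{1}{7}\right) 184 = - \frac{184}{7} \approx -26.286$)
$N = -4$
$r{\left(T,n \right)} = 1 - 4 n$ ($r{\left(T,n \right)} = - 4 n + 1 = 1 - 4 n$)
$A = 5310$ ($A = \left(\left(1 - 40\right) - 20\right) \left(-36 - 54\right) = \left(-39 - 20\right) \left(-90\right) = \left(-59\right) \left(-90\right) = 5310$)
$A - U{\left(v,Y \right)} = 5310 - - \frac{184}{7} = 5310 + \frac{184}{7} = \frac{37354}{7}$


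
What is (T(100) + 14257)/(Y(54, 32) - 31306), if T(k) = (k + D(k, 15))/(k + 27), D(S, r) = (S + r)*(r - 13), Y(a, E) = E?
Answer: -1810969/3971798 ≈ -0.45596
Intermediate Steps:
D(S, r) = (-13 + r)*(S + r) (D(S, r) = (S + r)*(-13 + r) = (-13 + r)*(S + r))
T(k) = (30 + 3*k)/(27 + k) (T(k) = (k + (15² - 13*k - 13*15 + k*15))/(k + 27) = (k + (225 - 13*k - 195 + 15*k))/(27 + k) = (k + (30 + 2*k))/(27 + k) = (30 + 3*k)/(27 + k))
(T(100) + 14257)/(Y(54, 32) - 31306) = (3*(10 + 100)/(27 + 100) + 14257)/(32 - 31306) = (3*110/127 + 14257)/(-31274) = (3*(1/127)*110 + 14257)*(-1/31274) = (330/127 + 14257)*(-1/31274) = (1810969/127)*(-1/31274) = -1810969/3971798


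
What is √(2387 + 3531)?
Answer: √5918 ≈ 76.929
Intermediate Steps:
√(2387 + 3531) = √5918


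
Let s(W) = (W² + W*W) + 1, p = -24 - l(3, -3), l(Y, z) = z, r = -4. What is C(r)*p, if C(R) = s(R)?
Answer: -693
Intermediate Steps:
p = -21 (p = -24 - 1*(-3) = -24 + 3 = -21)
s(W) = 1 + 2*W² (s(W) = (W² + W²) + 1 = 2*W² + 1 = 1 + 2*W²)
C(R) = 1 + 2*R²
C(r)*p = (1 + 2*(-4)²)*(-21) = (1 + 2*16)*(-21) = (1 + 32)*(-21) = 33*(-21) = -693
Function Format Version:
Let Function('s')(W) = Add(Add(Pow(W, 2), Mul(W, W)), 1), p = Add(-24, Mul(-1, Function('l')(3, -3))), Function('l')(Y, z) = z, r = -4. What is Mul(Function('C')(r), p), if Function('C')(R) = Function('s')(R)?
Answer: -693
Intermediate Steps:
p = -21 (p = Add(-24, Mul(-1, -3)) = Add(-24, 3) = -21)
Function('s')(W) = Add(1, Mul(2, Pow(W, 2))) (Function('s')(W) = Add(Add(Pow(W, 2), Pow(W, 2)), 1) = Add(Mul(2, Pow(W, 2)), 1) = Add(1, Mul(2, Pow(W, 2))))
Function('C')(R) = Add(1, Mul(2, Pow(R, 2)))
Mul(Function('C')(r), p) = Mul(Add(1, Mul(2, Pow(-4, 2))), -21) = Mul(Add(1, Mul(2, 16)), -21) = Mul(Add(1, 32), -21) = Mul(33, -21) = -693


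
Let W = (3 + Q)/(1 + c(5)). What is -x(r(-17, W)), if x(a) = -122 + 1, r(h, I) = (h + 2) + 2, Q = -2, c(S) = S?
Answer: 121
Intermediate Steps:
W = ⅙ (W = (3 - 2)/(1 + 5) = 1/6 = 1*(⅙) = ⅙ ≈ 0.16667)
r(h, I) = 4 + h (r(h, I) = (2 + h) + 2 = 4 + h)
x(a) = -121
-x(r(-17, W)) = -1*(-121) = 121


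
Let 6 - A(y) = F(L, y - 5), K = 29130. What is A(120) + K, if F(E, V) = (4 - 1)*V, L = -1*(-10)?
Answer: 28791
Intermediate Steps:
L = 10
F(E, V) = 3*V
A(y) = 21 - 3*y (A(y) = 6 - 3*(y - 5) = 6 - 3*(-5 + y) = 6 - (-15 + 3*y) = 6 + (15 - 3*y) = 21 - 3*y)
A(120) + K = (21 - 3*120) + 29130 = (21 - 360) + 29130 = -339 + 29130 = 28791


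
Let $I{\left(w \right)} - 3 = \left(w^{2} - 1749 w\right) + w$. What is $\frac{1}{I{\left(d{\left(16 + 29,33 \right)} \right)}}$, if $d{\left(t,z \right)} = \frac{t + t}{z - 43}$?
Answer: $\frac{1}{15816} \approx 6.3227 \cdot 10^{-5}$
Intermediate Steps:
$d{\left(t,z \right)} = \frac{2 t}{-43 + z}$
$I{\left(w \right)} = 3 + w^{2} - 1748 w$ ($I{\left(w \right)} = 3 + \left(\left(w^{2} - 1749 w\right) + w\right) = 3 + \left(w^{2} - 1748 w\right) = 3 + w^{2} - 1748 w$)
$\frac{1}{I{\left(d{\left(16 + 29,33 \right)} \right)}} = \frac{1}{3 + \left(\frac{2 \left(16 + 29\right)}{-43 + 33}\right)^{2} - 1748 \frac{2 \left(16 + 29\right)}{-43 + 33}} = \frac{1}{3 + \left(2 \cdot 45 \frac{1}{-10}\right)^{2} - 1748 \cdot 2 \cdot 45 \frac{1}{-10}} = \frac{1}{3 + \left(2 \cdot 45 \left(- \frac{1}{10}\right)\right)^{2} - 1748 \cdot 2 \cdot 45 \left(- \frac{1}{10}\right)} = \frac{1}{3 + \left(-9\right)^{2} - -15732} = \frac{1}{3 + 81 + 15732} = \frac{1}{15816}$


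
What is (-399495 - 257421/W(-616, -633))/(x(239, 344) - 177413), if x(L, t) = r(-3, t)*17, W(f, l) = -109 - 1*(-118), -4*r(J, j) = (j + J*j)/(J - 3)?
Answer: 1284292/533701 ≈ 2.4064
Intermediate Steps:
r(J, j) = -(j + J*j)/(4*(-3 + J)) (r(J, j) = -(j + J*j)/(4*(J - 3)) = -(j + J*j)/(4*(-3 + J)))
W(f, l) = 9 (W(f, l) = -109 + 118 = 9)
x(L, t) = -17*t/12 (x(L, t) = -t*(1 - 3)/(-12 + 4*(-3))*17 = -1*t*(-2)/(-12 - 12)*17 = -1*t*(-2)/(-24)*17 = -1*t*(-1/24)*(-2)*17 = -t/12*17 = -17*t/12)
(-399495 - 257421/W(-616, -633))/(x(239, 344) - 177413) = (-399495 - 257421/9)/(-17/12*344 - 177413) = (-399495 - 257421*⅑)/(-1462/3 - 177413) = (-399495 - 85807/3)/(-533701/3) = -1284292/3*(-3/533701) = 1284292/533701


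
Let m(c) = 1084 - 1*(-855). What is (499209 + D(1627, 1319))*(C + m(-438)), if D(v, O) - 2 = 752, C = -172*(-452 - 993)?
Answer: 125230232277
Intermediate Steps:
C = 248540 (C = -172*(-1445) = 248540)
m(c) = 1939 (m(c) = 1084 + 855 = 1939)
D(v, O) = 754 (D(v, O) = 2 + 752 = 754)
(499209 + D(1627, 1319))*(C + m(-438)) = (499209 + 754)*(248540 + 1939) = 499963*250479 = 125230232277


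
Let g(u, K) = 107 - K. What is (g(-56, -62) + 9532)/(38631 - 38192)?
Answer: 9701/439 ≈ 22.098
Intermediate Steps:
(g(-56, -62) + 9532)/(38631 - 38192) = ((107 - 1*(-62)) + 9532)/(38631 - 38192) = ((107 + 62) + 9532)/439 = (169 + 9532)*(1/439) = 9701*(1/439) = 9701/439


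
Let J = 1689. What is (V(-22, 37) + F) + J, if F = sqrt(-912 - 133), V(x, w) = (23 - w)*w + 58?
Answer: 1229 + I*sqrt(1045) ≈ 1229.0 + 32.326*I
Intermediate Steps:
V(x, w) = 58 + w*(23 - w) (V(x, w) = w*(23 - w) + 58 = 58 + w*(23 - w))
F = I*sqrt(1045) (F = sqrt(-1045) = I*sqrt(1045) ≈ 32.326*I)
(V(-22, 37) + F) + J = ((58 - 1*37**2 + 23*37) + I*sqrt(1045)) + 1689 = ((58 - 1*1369 + 851) + I*sqrt(1045)) + 1689 = ((58 - 1369 + 851) + I*sqrt(1045)) + 1689 = (-460 + I*sqrt(1045)) + 1689 = 1229 + I*sqrt(1045)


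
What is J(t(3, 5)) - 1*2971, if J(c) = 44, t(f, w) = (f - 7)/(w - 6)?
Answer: -2927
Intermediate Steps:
t(f, w) = (-7 + f)/(-6 + w)
J(t(3, 5)) - 1*2971 = 44 - 1*2971 = 44 - 2971 = -2927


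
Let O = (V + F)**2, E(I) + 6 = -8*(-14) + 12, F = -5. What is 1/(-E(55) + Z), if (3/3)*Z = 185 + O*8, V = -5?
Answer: 1/867 ≈ 0.0011534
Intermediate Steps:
E(I) = 118 (E(I) = -6 + (-8*(-14) + 12) = -6 + (112 + 12) = -6 + 124 = 118)
O = 100 (O = (-5 - 5)**2 = (-10)**2 = 100)
Z = 985 (Z = 185 + 100*8 = 185 + 800 = 985)
1/(-E(55) + Z) = 1/(-1*118 + 985) = 1/(-118 + 985) = 1/867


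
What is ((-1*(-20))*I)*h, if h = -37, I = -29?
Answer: 21460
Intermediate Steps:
((-1*(-20))*I)*h = (-1*(-20)*(-29))*(-37) = (20*(-29))*(-37) = -580*(-37) = 21460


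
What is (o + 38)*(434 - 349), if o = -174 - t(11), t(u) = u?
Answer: -12495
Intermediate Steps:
o = -185 (o = -174 - 1*11 = -174 - 11 = -185)
(o + 38)*(434 - 349) = (-185 + 38)*(434 - 349) = -147*85 = -12495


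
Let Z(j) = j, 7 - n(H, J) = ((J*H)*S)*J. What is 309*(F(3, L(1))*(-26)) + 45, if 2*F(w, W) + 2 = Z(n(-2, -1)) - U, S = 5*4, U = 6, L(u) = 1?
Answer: -156618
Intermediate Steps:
S = 20
n(H, J) = 7 - 20*H*J**2 (n(H, J) = 7 - (J*H)*20*J = 7 - (H*J)*20*J = 7 - 20*H*J*J = 7 - 20*H*J**2)
F(w, W) = 39/2 (F(w, W) = -1 + ((7 - 20*(-2)*(-1)**2) - 1*6)/2 = -1 + ((7 - 20*(-2)*1) - 6)/2 = -1 + ((7 + 40) - 6)/2 = -1 + (47 - 6)/2 = -1 + (1/2)*41 = -1 + 41/2 = 39/2)
309*(F(3, L(1))*(-26)) + 45 = 309*((39/2)*(-26)) + 45 = 309*(-507) + 45 = -156663 + 45 = -156618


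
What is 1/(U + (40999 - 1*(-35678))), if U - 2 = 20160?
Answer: 1/96839 ≈ 1.0326e-5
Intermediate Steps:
U = 20162 (U = 2 + 20160 = 20162)
1/(U + (40999 - 1*(-35678))) = 1/(20162 + (40999 - 1*(-35678))) = 1/(20162 + (40999 + 35678)) = 1/(20162 + 76677) = 1/96839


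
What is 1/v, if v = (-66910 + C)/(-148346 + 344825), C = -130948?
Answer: -196479/197858 ≈ -0.99303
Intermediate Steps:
v = -197858/196479 (v = (-66910 - 130948)/(-148346 + 344825) = -197858/196479 ≈ -1.0070)
1/v = 1/(-197858/196479) = -196479/197858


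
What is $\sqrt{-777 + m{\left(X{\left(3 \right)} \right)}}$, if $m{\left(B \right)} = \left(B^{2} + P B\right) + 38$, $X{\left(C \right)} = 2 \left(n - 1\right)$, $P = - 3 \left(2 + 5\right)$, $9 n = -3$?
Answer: $\frac{i \sqrt{6083}}{3} \approx 25.998 i$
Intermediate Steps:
$n = - \frac{1}{3}$ ($n = \frac{1}{9} \left(-3\right) = - \frac{1}{3} \approx -0.33333$)
$P = -21$ ($P = \left(-3\right) 7 = -21$)
$X{\left(C \right)} = - \frac{8}{3}$ ($X{\left(C \right)} = 2 \left(- \frac{1}{3} - 1\right) = 2 \left(- \frac{4}{3}\right) = - \frac{8}{3}$)
$m{\left(B \right)} = 38 + B^{2} - 21 B$ ($m{\left(B \right)} = \left(B^{2} - 21 B\right) + 38 = 38 + B^{2} - 21 B$)
$\sqrt{-777 + m{\left(X{\left(3 \right)} \right)}} = \sqrt{-777 + \left(38 + \left(- \frac{8}{3}\right)^{2} - -56\right)} = \sqrt{-777 + \left(38 + \frac{64}{9} + 56\right)} = \sqrt{-777 + \frac{910}{9}} = \sqrt{- \frac{6083}{9}} = \frac{i \sqrt{6083}}{3}$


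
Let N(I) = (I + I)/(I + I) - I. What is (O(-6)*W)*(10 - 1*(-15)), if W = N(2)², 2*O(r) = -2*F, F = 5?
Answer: -125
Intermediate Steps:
O(r) = -5 (O(r) = (-2*5)/2 = (½)*(-10) = -5)
N(I) = 1 - I (N(I) = (2*I)/((2*I)) - I = (2*I)*(1/(2*I)) - I = 1 - I)
W = 1 (W = (1 - 1*2)² = (1 - 2)² = (-1)² = 1)
(O(-6)*W)*(10 - 1*(-15)) = (-5*1)*(10 - 1*(-15)) = -5*(10 + 15) = -5*25 = -125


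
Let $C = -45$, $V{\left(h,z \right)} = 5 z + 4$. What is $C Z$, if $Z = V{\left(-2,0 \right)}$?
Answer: $-180$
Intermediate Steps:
$V{\left(h,z \right)} = 4 + 5 z$
$Z = 4$ ($Z = 4 + 5 \cdot 0 = 4 + 0 = 4$)
$C Z = \left(-45\right) 4 = -180$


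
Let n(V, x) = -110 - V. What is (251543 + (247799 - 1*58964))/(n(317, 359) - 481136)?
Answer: -440378/481563 ≈ -0.91448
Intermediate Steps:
(251543 + (247799 - 1*58964))/(n(317, 359) - 481136) = (251543 + (247799 - 1*58964))/((-110 - 1*317) - 481136) = (251543 + (247799 - 58964))/((-110 - 317) - 481136) = (251543 + 188835)/(-427 - 481136) = 440378/(-481563) = 440378*(-1/481563) = -440378/481563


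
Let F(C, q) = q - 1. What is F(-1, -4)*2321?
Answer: -11605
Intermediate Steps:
F(C, q) = -1 + q
F(-1, -4)*2321 = (-1 - 4)*2321 = -5*2321 = -11605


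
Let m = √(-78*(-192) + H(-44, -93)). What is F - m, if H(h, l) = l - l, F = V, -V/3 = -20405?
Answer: 61215 - 24*√26 ≈ 61093.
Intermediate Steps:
V = 61215 (V = -3*(-20405) = 61215)
F = 61215
H(h, l) = 0
m = 24*√26 (m = √(-78*(-192) + 0) = √(14976 + 0) = √14976 = 24*√26 ≈ 122.38)
F - m = 61215 - 24*√26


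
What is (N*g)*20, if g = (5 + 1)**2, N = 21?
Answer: 15120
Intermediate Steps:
g = 36 (g = 6**2 = 36)
(N*g)*20 = (21*36)*20 = 756*20 = 15120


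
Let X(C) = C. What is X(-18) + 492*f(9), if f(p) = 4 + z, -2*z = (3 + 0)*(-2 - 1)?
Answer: 4164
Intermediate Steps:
z = 9/2 (z = -(3 + 0)*(-2 - 1)/2 = -3*(-3)/2 = -1/2*(-9) = 9/2 ≈ 4.5000)
f(p) = 17/2 (f(p) = 4 + 9/2 = 17/2)
X(-18) + 492*f(9) = -18 + 492*(17/2) = -18 + 4182 = 4164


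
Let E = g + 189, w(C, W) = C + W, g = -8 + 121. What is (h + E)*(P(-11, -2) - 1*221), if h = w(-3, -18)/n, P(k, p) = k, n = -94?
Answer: -3295444/47 ≈ -70116.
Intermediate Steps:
g = 113
h = 21/94 (h = (-3 - 18)/(-94) = -21*(-1/94) = 21/94 ≈ 0.22340)
E = 302 (E = 113 + 189 = 302)
(h + E)*(P(-11, -2) - 1*221) = (21/94 + 302)*(-11 - 1*221) = 28409*(-11 - 221)/94 = (28409/94)*(-232) = -3295444/47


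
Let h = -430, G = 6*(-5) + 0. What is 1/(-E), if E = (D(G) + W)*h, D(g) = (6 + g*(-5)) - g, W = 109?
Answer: 1/126850 ≈ 7.8833e-6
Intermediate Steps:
G = -30 (G = -30 + 0 = -30)
D(g) = 6 - 6*g (D(g) = (6 - 5*g) - g = 6 - 6*g)
E = -126850 (E = ((6 - 6*(-30)) + 109)*(-430) = ((6 + 180) + 109)*(-430) = (186 + 109)*(-430) = 295*(-430) = -126850)
1/(-E) = 1/(-1*(-126850)) = 1/126850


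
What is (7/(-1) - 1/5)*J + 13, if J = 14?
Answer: -439/5 ≈ -87.800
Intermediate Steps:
(7/(-1) - 1/5)*J + 13 = (7/(-1) - 1/5)*14 + 13 = (7*(-1) - 1*⅕)*14 + 13 = (-7 - ⅕)*14 + 13 = -36/5*14 + 13 = -504/5 + 13 = -439/5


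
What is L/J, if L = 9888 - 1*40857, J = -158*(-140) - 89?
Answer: -30969/22031 ≈ -1.4057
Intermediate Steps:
J = 22031 (J = 22120 - 89 = 22031)
L = -30969 (L = 9888 - 40857 = -30969)
L/J = -30969/22031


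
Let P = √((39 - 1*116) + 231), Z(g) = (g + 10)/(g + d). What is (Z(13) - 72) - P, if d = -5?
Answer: -553/8 - √154 ≈ -81.535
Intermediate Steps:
Z(g) = (10 + g)/(-5 + g) (Z(g) = (g + 10)/(g - 5) = (10 + g)/(-5 + g))
P = √154 (P = √((39 - 116) + 231) = √(-77 + 231) = √154 ≈ 12.410)
(Z(13) - 72) - P = ((10 + 13)/(-5 + 13) - 72) - √154 = (23/8 - 72) - √154 = -553/8 - √154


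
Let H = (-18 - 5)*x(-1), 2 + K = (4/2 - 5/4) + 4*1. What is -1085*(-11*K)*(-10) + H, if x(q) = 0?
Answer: -656425/2 ≈ -3.2821e+5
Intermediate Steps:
K = 11/4 (K = -2 + ((4/2 - 5/4) + 4*1) = -2 + ((4*(½) - 5*¼) + 4) = -2 + ((2 - 5/4) + 4) = -2 + (¾ + 4) = -2 + 19/4 = 11/4 ≈ 2.7500)
H = 0 (H = (-18 - 5)*0 = -23*0 = 0)
-1085*(-11*K)*(-10) + H = -1085*(-11*11/4)*(-10) + 0 = -(-131285)*(-10)/4 + 0 = -1085*605/2 + 0 = -656425/2 + 0 = -656425/2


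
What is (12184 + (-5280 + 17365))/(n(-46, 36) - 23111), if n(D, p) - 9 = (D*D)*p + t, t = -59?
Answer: 24269/53015 ≈ 0.45778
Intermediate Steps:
n(D, p) = -50 + p*D**2 (n(D, p) = 9 + ((D*D)*p - 59) = 9 + (D**2*p - 59) = 9 + (p*D**2 - 59) = 9 + (-59 + p*D**2) = -50 + p*D**2)
(12184 + (-5280 + 17365))/(n(-46, 36) - 23111) = (12184 + (-5280 + 17365))/((-50 + 36*(-46)**2) - 23111) = (12184 + 12085)/((-50 + 36*2116) - 23111) = 24269/((-50 + 76176) - 23111) = 24269/(76126 - 23111) = 24269/53015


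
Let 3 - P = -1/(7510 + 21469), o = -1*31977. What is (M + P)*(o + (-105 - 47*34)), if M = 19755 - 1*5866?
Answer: -13558768739920/28979 ≈ -4.6788e+8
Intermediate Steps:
o = -31977
M = 13889 (M = 19755 - 5866 = 13889)
P = 86938/28979 (P = 3 - (-1)/(7510 + 21469) = 3 - (-1)/28979 = 3 - 1*(-1/28979) = 3 + 1/28979 = 86938/28979 ≈ 3.0000)
(M + P)*(o + (-105 - 47*34)) = (13889 + 86938/28979)*(-31977 + (-105 - 47*34)) = 402576269*(-31977 + (-105 - 1598))/28979 = 402576269*(-31977 - 1703)/28979 = (402576269/28979)*(-33680) = -13558768739920/28979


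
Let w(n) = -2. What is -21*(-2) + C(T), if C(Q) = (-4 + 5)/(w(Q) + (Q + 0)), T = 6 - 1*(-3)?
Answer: 295/7 ≈ 42.143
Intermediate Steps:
T = 9 (T = 6 + 3 = 9)
C(Q) = 1/(-2 + Q) (C(Q) = (-4 + 5)/(-2 + (Q + 0)) = 1/(-2 + Q))
-21*(-2) + C(T) = -21*(-2) + 1/(-2 + 9) = 42 + 1/7 = 42 + ⅐ = 295/7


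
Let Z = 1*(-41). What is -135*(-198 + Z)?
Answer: 32265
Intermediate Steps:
Z = -41
-135*(-198 + Z) = -135*(-198 - 41) = -135*(-239) = 32265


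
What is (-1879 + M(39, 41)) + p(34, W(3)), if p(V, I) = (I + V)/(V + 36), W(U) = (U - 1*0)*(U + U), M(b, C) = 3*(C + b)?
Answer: -57339/35 ≈ -1638.3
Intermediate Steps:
M(b, C) = 3*C + 3*b
W(U) = 2*U² (W(U) = (U + 0)*(2*U) = U*(2*U) = 2*U²)
p(V, I) = (I + V)/(36 + V)
(-1879 + M(39, 41)) + p(34, W(3)) = (-1879 + (3*41 + 3*39)) + (2*3² + 34)/(36 + 34) = (-1879 + (123 + 117)) + (2*9 + 34)/70 = (-1879 + 240) + (18 + 34)/70 = -1639 + (1/70)*52 = -1639 + 26/35 = -57339/35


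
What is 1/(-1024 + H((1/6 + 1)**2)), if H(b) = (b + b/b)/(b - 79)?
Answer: -559/572433 ≈ -0.00097653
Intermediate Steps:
H(b) = (1 + b)/(-79 + b) (H(b) = (b + 1)/(-79 + b) = (1 + b)/(-79 + b))
1/(-1024 + H((1/6 + 1)**2)) = 1/(-1024 + (1 + (1/6 + 1)**2)/(-79 + (1/6 + 1)**2)) = 1/(-1024 + (1 + (7/6)**2)/(-79 + (7/6)**2)) = 1/(-1024 + (1 + 49/36)/(-79 + 49/36)) = 1/(-1024 + (85/36)/(-2795/36)) = 1/(-1024 - 36/2795*85/36) = 1/(-1024 - 17/559) = 1/(-572433/559) = -559/572433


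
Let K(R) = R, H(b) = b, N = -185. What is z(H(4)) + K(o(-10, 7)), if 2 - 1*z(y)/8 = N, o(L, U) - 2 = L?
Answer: 1488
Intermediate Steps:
o(L, U) = 2 + L
z(y) = 1496 (z(y) = 16 - 8*(-185) = 16 + 1480 = 1496)
z(H(4)) + K(o(-10, 7)) = 1496 + (2 - 10) = 1496 - 8 = 1488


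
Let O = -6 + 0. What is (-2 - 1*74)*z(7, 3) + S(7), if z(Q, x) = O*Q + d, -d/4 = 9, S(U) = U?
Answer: 5935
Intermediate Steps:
O = -6
d = -36 (d = -4*9 = -36)
z(Q, x) = -36 - 6*Q (z(Q, x) = -6*Q - 36 = -36 - 6*Q)
(-2 - 1*74)*z(7, 3) + S(7) = (-2 - 1*74)*(-36 - 6*7) + 7 = (-2 - 74)*(-36 - 42) + 7 = -76*(-78) + 7 = 5928 + 7 = 5935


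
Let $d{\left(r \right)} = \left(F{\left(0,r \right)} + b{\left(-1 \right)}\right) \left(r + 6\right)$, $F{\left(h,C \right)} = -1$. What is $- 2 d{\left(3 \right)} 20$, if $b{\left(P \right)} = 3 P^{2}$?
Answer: $-720$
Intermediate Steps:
$d{\left(r \right)} = 12 + 2 r$ ($d{\left(r \right)} = \left(-1 + 3 \left(-1\right)^{2}\right) \left(r + 6\right) = \left(-1 + 3 \cdot 1\right) \left(6 + r\right) = \left(-1 + 3\right) \left(6 + r\right) = 2 \left(6 + r\right) = 12 + 2 r$)
$- 2 d{\left(3 \right)} 20 = - 2 \left(12 + 2 \cdot 3\right) 20 = - 2 \left(12 + 6\right) 20 = \left(-2\right) 18 \cdot 20 = \left(-36\right) 20 = -720$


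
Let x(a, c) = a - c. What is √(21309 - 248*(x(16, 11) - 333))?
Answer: √102653 ≈ 320.40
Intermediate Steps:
√(21309 - 248*(x(16, 11) - 333)) = √(21309 - 248*((16 - 1*11) - 333)) = √(21309 - 248*((16 - 11) - 333)) = √(21309 - 248*(5 - 333)) = √(21309 - 248*(-328)) = √(21309 + 81344) = √102653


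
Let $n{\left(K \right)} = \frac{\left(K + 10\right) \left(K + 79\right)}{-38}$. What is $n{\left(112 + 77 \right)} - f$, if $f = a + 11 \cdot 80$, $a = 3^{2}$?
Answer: $- \frac{43557}{19} \approx -2292.5$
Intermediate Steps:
$a = 9$
$n{\left(K \right)} = - \frac{\left(10 + K\right) \left(79 + K\right)}{38}$ ($n{\left(K \right)} = \left(10 + K\right) \left(79 + K\right) \left(- \frac{1}{38}\right) = - \frac{\left(10 + K\right) \left(79 + K\right)}{38}$)
$f = 889$ ($f = 9 + 11 \cdot 80 = 9 + 880 = 889$)
$n{\left(112 + 77 \right)} - f = \left(- \frac{395}{19} - \frac{89 \left(112 + 77\right)}{38} - \frac{\left(112 + 77\right)^{2}}{38}\right) - 889 = \left(- \frac{395}{19} - \frac{16821}{38} - \frac{189^{2}}{38}\right) - 889 = \left(- \frac{395}{19} - \frac{16821}{38} - \frac{35721}{38}\right) - 889 = - \frac{26666}{19} - 889 = - \frac{43557}{19}$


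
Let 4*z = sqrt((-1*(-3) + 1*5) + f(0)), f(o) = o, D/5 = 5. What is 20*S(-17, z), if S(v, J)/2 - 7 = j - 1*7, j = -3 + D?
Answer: 880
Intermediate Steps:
D = 25 (D = 5*5 = 25)
j = 22 (j = -3 + 25 = 22)
z = sqrt(2)/2 (z = sqrt((-1*(-3) + 1*5) + 0)/4 = sqrt((3 + 5) + 0)/4 = sqrt(8 + 0)/4 = sqrt(8)/4 = (2*sqrt(2))/4 = sqrt(2)/2 ≈ 0.70711)
S(v, J) = 44 (S(v, J) = 14 + 2*(22 - 1*7) = 14 + 2*(22 - 7) = 14 + 2*15 = 14 + 30 = 44)
20*S(-17, z) = 20*44 = 880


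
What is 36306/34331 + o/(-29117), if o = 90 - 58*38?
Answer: 102699776/90874157 ≈ 1.1301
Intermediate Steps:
o = -2114 (o = 90 - 2204 = -2114)
36306/34331 + o/(-29117) = 36306/34331 - 2114/(-29117) = 36306*(1/34331) - 2114*(-1/29117) = 36306/34331 + 2114/29117 = 102699776/90874157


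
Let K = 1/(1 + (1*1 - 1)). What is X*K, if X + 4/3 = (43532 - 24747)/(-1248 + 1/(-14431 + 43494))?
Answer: -1782927857/108811869 ≈ -16.385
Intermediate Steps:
X = -1782927857/108811869 (X = -4/3 + (43532 - 24747)/(-1248 + 1/(-14431 + 43494)) = -4/3 + 18785/(-1248 + 1/29063) = -4/3 + 18785/(-36270623/29063) = -4/3 + 18785*(-29063/36270623) = -4/3 - 545948455/36270623 = -1782927857/108811869 ≈ -16.385)
K = 1 (K = 1/(1 + (1 - 1)) = 1/(1 + 0) = 1/1 = 1)
X*K = -1782927857/108811869*1 = -1782927857/108811869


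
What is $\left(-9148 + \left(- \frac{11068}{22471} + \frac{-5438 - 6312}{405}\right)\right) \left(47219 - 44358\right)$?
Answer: $- \frac{47791416303866}{1820151} \approx -2.6257 \cdot 10^{7}$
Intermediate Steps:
$\left(-9148 + \left(- \frac{11068}{22471} + \frac{-5438 - 6312}{405}\right)\right) \left(47219 - 44358\right) = \left(-9148 - \frac{53703358}{1820151}\right) 2861 = \left(- \frac{16704444706}{1820151}\right) 2861 = - \frac{47791416303866}{1820151}$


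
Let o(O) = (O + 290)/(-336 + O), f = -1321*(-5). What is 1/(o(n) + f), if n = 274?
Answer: 31/204473 ≈ 0.00015161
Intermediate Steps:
f = 6605
o(O) = (290 + O)/(-336 + O)
1/(o(n) + f) = 1/((290 + 274)/(-336 + 274) + 6605) = 1/(564/(-62) + 6605) = 1/(-1/62*564 + 6605) = 1/(-282/31 + 6605) = 1/(204473/31) = 31/204473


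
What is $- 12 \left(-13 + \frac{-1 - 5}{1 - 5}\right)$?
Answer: $138$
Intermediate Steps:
$- 12 \left(-13 + \frac{-1 - 5}{1 - 5}\right) = - 12 \left(-13 - \frac{6}{-4}\right) = - 12 \left(-13 - - \frac{3}{2}\right) = - 12 \left(-13 + \frac{3}{2}\right) = \left(-12\right) \left(- \frac{23}{2}\right) = 138$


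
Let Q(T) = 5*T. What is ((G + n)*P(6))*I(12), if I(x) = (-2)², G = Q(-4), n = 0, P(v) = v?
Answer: -480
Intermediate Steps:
G = -20 (G = 5*(-4) = -20)
I(x) = 4
((G + n)*P(6))*I(12) = ((-20 + 0)*6)*4 = -20*6*4 = -120*4 = -480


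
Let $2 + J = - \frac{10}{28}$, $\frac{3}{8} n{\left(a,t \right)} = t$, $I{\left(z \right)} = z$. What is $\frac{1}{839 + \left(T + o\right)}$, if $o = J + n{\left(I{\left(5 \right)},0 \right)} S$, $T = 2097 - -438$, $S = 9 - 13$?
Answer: $\frac{14}{47203} \approx 0.00029659$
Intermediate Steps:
$S = -4$
$n{\left(a,t \right)} = \frac{8 t}{3}$
$J = - \frac{33}{14}$ ($J = -2 - \frac{10}{28} = -2 - \frac{5}{14} = - \frac{33}{14} \approx -2.3571$)
$T = 2535$ ($T = 2097 + 438 = 2535$)
$o = - \frac{33}{14}$ ($o = - \frac{33}{14} + \frac{8}{3} \cdot 0 \left(-4\right) = - \frac{33}{14} + 0 \left(-4\right) = - \frac{33}{14} + 0 = - \frac{33}{14} \approx -2.3571$)
$\frac{1}{839 + \left(T + o\right)} = \frac{1}{839 + \left(2535 - \frac{33}{14}\right)} = \frac{1}{839 + \frac{35457}{14}} = \frac{1}{\frac{47203}{14}} = \frac{14}{47203}$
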